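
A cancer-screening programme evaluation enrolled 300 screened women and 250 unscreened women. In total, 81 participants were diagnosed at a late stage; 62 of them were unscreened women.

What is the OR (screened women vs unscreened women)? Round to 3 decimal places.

screened women with the outcome: 81 − 62 = 19
screened women without the outcome: 300 − 19 = 281
unscreened women without the outcome: 250 − 62 = 188
OR = (19 × 188) / (281 × 62) = 3572/17422 ≈ 0.205

0.205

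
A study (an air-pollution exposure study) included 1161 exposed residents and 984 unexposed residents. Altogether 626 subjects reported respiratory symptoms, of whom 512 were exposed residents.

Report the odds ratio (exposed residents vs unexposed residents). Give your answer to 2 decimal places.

exposed residents without the outcome: 1161 − 512 = 649
unexposed residents with the outcome: 626 − 512 = 114
unexposed residents without the outcome: 984 − 114 = 870
odds, exposed residents = 512/649 = 0.7889
odds, unexposed residents = 114/870 = 0.1310
OR = 0.7889 / 0.1310 = 6.02

OR = 6.02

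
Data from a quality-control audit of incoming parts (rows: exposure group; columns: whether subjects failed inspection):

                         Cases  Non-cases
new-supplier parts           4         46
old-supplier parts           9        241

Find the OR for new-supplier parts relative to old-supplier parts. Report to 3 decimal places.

OR = (4 × 241) / (46 × 9) = 964/414 ≈ 2.329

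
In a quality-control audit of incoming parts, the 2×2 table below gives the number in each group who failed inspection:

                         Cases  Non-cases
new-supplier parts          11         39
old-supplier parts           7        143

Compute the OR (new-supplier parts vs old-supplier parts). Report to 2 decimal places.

OR = (11 × 143) / (39 × 7) = 1573/273 ≈ 5.76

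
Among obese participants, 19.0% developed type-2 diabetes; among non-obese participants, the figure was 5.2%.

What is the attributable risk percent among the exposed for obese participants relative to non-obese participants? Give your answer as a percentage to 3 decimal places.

AR% = (0.1900 − 0.0520) / 0.1900 = 0.7263 → 72.632%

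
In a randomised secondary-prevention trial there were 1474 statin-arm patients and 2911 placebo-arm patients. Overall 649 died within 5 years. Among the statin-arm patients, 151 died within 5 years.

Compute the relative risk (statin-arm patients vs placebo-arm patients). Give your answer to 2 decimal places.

statin-arm patients without the outcome: 1474 − 151 = 1323
placebo-arm patients with the outcome: 649 − 151 = 498
placebo-arm patients without the outcome: 2911 − 498 = 2413
risk, statin-arm patients = 151/1474 = 0.1024
risk, placebo-arm patients = 498/2911 = 0.1711
RR = 0.1024 / 0.1711 = 0.60

0.60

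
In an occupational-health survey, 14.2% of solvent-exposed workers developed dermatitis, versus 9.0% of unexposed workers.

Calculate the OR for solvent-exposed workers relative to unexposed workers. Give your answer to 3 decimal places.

OR ≈ 1.673

odds, solvent-exposed workers = 0.1420/0.8580 = 0.1655
odds, unexposed workers = 0.0900/0.9100 = 0.0989
OR = 0.1655 / 0.0989 = 1.673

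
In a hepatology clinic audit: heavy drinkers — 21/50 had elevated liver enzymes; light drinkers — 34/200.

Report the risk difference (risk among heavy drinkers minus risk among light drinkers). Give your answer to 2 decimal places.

RD: 0.25

risk, heavy drinkers = 21/50 = 0.4200
risk, light drinkers = 34/200 = 0.1700
risk difference = 0.4200 − 0.1700 = 0.25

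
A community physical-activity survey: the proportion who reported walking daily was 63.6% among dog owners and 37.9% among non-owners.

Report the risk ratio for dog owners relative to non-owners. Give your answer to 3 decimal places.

RR = 0.6360 / 0.3790 = 1.678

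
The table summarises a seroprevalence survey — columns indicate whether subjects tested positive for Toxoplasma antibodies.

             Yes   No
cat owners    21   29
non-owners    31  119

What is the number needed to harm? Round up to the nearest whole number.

risk, cat owners = 21/50 = 0.420000
risk, non-owners = 31/150 = 0.206667
absolute risk difference = 0.213333
1 / 0.213333 = 4.688 → round up → 5

5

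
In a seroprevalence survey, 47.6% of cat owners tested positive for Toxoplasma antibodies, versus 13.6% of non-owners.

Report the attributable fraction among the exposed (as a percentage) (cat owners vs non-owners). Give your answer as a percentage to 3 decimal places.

AR% = (0.4760 − 0.1360) / 0.4760 = 0.7143 → 71.429%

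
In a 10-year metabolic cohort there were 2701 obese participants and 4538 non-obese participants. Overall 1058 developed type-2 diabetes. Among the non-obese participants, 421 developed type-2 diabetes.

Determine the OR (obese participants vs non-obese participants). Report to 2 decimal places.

3.02

obese participants with the outcome: 1058 − 421 = 637
obese participants without the outcome: 2701 − 637 = 2064
non-obese participants without the outcome: 4538 − 421 = 4117
OR = (637 × 4117) / (2064 × 421) = 2622529/868944 ≈ 3.02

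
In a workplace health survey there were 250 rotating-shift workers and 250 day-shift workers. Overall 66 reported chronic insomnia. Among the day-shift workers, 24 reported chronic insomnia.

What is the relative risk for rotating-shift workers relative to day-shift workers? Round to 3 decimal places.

RR = 1.750

rotating-shift workers with the outcome: 66 − 24 = 42
rotating-shift workers without the outcome: 250 − 42 = 208
day-shift workers without the outcome: 250 − 24 = 226
risk, rotating-shift workers = 42/250 = 0.1680
risk, day-shift workers = 24/250 = 0.0960
RR = 0.1680 / 0.0960 = 1.750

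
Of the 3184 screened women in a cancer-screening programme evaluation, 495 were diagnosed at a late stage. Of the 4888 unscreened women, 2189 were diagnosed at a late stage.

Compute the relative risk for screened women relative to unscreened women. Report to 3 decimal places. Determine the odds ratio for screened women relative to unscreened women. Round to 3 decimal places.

RR = 0.347; OR = 0.227

risk, screened women = 495/3184 = 0.1555
risk, unscreened women = 2189/4888 = 0.4478
RR = 0.1555 / 0.4478 = 0.347
odds, screened women = 495/2689 = 0.1841
odds, unscreened women = 2189/2699 = 0.8110
OR = 0.1841 / 0.8110 = 0.227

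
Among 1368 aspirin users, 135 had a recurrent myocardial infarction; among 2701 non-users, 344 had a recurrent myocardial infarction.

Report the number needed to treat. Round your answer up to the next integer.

NNT = 35

risk, aspirin users = 135/1368 = 0.098684
risk, non-users = 344/2701 = 0.127360
absolute risk difference = 0.028676
1 / 0.028676 = 34.872 → round up → 35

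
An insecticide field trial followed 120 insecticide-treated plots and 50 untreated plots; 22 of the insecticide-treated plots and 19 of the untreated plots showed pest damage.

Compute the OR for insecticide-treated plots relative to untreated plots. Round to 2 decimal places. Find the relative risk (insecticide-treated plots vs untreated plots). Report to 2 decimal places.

odds, insecticide-treated plots = 22/98 = 0.2245
odds, untreated plots = 19/31 = 0.6129
OR = 0.2245 / 0.6129 = 0.37
risk, insecticide-treated plots = 22/120 = 0.1833
risk, untreated plots = 19/50 = 0.3800
RR = 0.1833 / 0.3800 = 0.48

OR = 0.37; RR = 0.48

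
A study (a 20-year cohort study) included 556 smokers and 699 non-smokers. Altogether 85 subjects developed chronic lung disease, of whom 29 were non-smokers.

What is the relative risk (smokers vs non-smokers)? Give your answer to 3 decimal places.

smokers with the outcome: 85 − 29 = 56
smokers without the outcome: 556 − 56 = 500
non-smokers without the outcome: 699 − 29 = 670
risk, smokers = 56/556 = 0.10072
risk, non-smokers = 29/699 = 0.04149
RR = 0.10072 / 0.04149 = 2.428

2.428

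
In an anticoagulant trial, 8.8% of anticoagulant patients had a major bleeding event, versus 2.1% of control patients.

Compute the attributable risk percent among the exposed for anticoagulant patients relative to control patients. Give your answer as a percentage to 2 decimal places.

AR% = (0.08800 − 0.02100) / 0.08800 = 0.7614 → 76.14%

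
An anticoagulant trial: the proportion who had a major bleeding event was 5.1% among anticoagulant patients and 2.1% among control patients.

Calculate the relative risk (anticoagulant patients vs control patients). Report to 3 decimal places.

RR = 0.05100 / 0.02100 = 2.429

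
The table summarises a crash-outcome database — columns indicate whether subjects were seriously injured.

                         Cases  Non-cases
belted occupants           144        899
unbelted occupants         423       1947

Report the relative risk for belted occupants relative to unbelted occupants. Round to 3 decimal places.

RR ≈ 0.774

risk, belted occupants = 144/1043 = 0.1381
risk, unbelted occupants = 423/2370 = 0.1785
RR = 0.1381 / 0.1785 = 0.774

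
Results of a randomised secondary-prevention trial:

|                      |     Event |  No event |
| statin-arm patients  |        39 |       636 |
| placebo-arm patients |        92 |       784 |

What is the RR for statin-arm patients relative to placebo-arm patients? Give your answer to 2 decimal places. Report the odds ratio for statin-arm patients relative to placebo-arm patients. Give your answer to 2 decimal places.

RR = 0.55; OR = 0.52

risk, statin-arm patients = 39/675 = 0.0578
risk, placebo-arm patients = 92/876 = 0.1050
RR = 0.0578 / 0.1050 = 0.55
odds, statin-arm patients = 39/636 = 0.0613
odds, placebo-arm patients = 92/784 = 0.1173
OR = 0.0613 / 0.1173 = 0.52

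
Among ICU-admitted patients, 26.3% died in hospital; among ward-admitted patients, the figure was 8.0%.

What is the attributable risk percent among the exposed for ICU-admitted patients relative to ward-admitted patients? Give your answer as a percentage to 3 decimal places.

AR% = (0.2630 − 0.0800) / 0.2630 = 0.6958 → 69.582%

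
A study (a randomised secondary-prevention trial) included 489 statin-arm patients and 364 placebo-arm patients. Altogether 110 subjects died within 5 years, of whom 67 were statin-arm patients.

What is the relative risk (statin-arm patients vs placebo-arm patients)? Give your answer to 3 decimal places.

RR: 1.160

statin-arm patients without the outcome: 489 − 67 = 422
placebo-arm patients with the outcome: 110 − 67 = 43
placebo-arm patients without the outcome: 364 − 43 = 321
risk, statin-arm patients = 67/489 = 0.1370
risk, placebo-arm patients = 43/364 = 0.1181
RR = 0.1370 / 0.1181 = 1.160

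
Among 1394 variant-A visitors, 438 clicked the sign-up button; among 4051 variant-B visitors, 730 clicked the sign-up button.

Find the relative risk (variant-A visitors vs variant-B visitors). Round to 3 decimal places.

risk, variant-A visitors = 438/1394 = 0.3142
risk, variant-B visitors = 730/4051 = 0.1802
RR = 0.3142 / 0.1802 = 1.744

1.744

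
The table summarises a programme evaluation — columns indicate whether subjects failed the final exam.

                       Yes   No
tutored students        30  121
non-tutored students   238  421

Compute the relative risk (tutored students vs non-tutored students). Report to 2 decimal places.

risk, tutored students = 30/151 = 0.1987
risk, non-tutored students = 238/659 = 0.3612
RR = 0.1987 / 0.3612 = 0.55

0.55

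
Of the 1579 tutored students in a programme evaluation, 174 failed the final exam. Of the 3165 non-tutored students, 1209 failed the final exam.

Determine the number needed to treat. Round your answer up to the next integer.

NNT = 4

risk, tutored students = 174/1579 = 0.110196
risk, non-tutored students = 1209/3165 = 0.381991
absolute risk difference = 0.271794
1 / 0.271794 = 3.679 → round up → 4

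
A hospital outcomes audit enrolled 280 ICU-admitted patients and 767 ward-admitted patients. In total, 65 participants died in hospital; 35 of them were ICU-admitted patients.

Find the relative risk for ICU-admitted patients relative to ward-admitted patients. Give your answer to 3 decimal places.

RR ≈ 3.196

ICU-admitted patients without the outcome: 280 − 35 = 245
ward-admitted patients with the outcome: 65 − 35 = 30
ward-admitted patients without the outcome: 767 − 30 = 737
risk, ICU-admitted patients = 35/280 = 0.12500
risk, ward-admitted patients = 30/767 = 0.03911
RR = 0.12500 / 0.03911 = 3.196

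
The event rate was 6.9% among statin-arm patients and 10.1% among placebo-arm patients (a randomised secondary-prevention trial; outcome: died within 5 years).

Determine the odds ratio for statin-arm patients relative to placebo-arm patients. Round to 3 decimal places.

0.660

odds, statin-arm patients = 0.0690/0.9310 = 0.0741
odds, placebo-arm patients = 0.1010/0.8990 = 0.1123
OR = 0.0741 / 0.1123 = 0.660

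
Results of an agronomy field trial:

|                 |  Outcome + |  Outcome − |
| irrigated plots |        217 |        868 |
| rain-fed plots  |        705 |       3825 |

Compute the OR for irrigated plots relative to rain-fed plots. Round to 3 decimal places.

OR = (217 × 3825) / (868 × 705) = 830025/611940 ≈ 1.356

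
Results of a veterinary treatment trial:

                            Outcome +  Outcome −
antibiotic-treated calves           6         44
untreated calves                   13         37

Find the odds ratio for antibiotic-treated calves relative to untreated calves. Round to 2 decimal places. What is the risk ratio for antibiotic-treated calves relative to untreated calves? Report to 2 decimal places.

odds, antibiotic-treated calves = 6/44 = 0.1364
odds, untreated calves = 13/37 = 0.3514
OR = 0.1364 / 0.3514 = 0.39
risk, antibiotic-treated calves = 6/50 = 0.1200
risk, untreated calves = 13/50 = 0.2600
RR = 0.1200 / 0.2600 = 0.46

OR = 0.39; RR = 0.46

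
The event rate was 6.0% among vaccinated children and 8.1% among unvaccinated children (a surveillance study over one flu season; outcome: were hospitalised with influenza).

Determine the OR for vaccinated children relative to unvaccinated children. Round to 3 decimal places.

OR = 0.724

odds, vaccinated children = 0.0600/0.9400 = 0.0638
odds, unvaccinated children = 0.0810/0.9190 = 0.0881
OR = 0.0638 / 0.0881 = 0.724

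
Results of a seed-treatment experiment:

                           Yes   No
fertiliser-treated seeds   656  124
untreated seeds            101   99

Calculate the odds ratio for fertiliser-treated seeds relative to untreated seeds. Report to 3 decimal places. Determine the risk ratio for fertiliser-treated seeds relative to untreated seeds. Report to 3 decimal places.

OR = (656 × 99) / (124 × 101) = 64944/12524 ≈ 5.186
risk, fertiliser-treated seeds = 656/780 = 0.8410
risk, untreated seeds = 101/200 = 0.5050
RR = 0.8410 / 0.5050 = 1.665

OR = 5.186; RR = 1.665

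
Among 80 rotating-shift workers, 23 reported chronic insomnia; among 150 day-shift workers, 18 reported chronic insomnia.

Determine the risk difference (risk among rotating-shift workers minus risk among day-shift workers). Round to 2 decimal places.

0.17

risk, rotating-shift workers = 23/80 = 0.2875
risk, day-shift workers = 18/150 = 0.1200
risk difference = 0.2875 − 0.1200 = 0.17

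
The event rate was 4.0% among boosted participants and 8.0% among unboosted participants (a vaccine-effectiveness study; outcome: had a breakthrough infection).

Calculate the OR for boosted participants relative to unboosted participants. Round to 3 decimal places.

OR = 0.479

odds, boosted participants = 0.04000/0.96000 = 0.04167
odds, unboosted participants = 0.08000/0.92000 = 0.08696
OR = 0.04167 / 0.08696 = 0.479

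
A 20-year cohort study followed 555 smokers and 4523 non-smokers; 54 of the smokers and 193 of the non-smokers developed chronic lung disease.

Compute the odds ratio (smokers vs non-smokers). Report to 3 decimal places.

OR = (54 × 4330) / (501 × 193) = 233820/96693 ≈ 2.418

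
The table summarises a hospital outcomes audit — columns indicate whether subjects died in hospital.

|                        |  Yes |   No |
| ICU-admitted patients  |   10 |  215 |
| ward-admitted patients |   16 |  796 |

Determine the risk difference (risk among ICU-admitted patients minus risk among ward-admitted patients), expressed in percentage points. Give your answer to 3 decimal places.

risk, ICU-admitted patients = 10/225 = 0.04444
risk, ward-admitted patients = 16/812 = 0.01970
risk difference = 0.04444 − 0.01970 = 0.02474 → 2.474 percentage points

RD ≈ 2.474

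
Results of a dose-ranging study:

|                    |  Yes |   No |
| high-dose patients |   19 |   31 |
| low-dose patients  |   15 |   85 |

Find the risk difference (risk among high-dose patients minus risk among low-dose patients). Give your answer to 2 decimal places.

risk, high-dose patients = 19/50 = 0.3800
risk, low-dose patients = 15/100 = 0.1500
risk difference = 0.3800 − 0.1500 = 0.23

0.23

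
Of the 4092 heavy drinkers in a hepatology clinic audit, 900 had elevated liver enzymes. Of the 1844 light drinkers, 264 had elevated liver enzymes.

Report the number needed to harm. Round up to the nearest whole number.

14

risk, heavy drinkers = 900/4092 = 0.219941
risk, light drinkers = 264/1844 = 0.143167
absolute risk difference = 0.076774
1 / 0.076774 = 13.025 → round up → 14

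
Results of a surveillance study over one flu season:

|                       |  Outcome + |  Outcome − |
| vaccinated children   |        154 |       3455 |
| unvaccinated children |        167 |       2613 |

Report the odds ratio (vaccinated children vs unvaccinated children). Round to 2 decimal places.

0.70

odds, vaccinated children = 154/3455 = 0.04457
odds, unvaccinated children = 167/2613 = 0.06391
OR = 0.04457 / 0.06391 = 0.70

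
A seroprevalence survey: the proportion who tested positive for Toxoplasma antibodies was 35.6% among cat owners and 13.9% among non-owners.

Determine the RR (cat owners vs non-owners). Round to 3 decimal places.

RR = 0.3560 / 0.1390 = 2.561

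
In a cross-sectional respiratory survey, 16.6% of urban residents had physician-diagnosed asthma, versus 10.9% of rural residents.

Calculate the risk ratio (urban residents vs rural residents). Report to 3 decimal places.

RR = 0.1660 / 0.1090 = 1.523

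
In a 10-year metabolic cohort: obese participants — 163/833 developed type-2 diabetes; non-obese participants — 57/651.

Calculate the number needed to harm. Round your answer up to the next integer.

NNH: 10

risk, obese participants = 163/833 = 0.195678
risk, non-obese participants = 57/651 = 0.087558
absolute risk difference = 0.108121
1 / 0.108121 = 9.249 → round up → 10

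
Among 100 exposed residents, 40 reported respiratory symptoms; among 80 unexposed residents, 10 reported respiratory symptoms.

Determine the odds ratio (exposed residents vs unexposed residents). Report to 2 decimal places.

odds, exposed residents = 40/60 = 0.6667
odds, unexposed residents = 10/70 = 0.1429
OR = 0.6667 / 0.1429 = 4.67

4.67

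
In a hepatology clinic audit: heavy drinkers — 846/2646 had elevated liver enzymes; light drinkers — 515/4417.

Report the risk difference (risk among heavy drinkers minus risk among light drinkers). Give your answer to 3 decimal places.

0.203

risk, heavy drinkers = 846/2646 = 0.3197
risk, light drinkers = 515/4417 = 0.1166
risk difference = 0.3197 − 0.1166 = 0.203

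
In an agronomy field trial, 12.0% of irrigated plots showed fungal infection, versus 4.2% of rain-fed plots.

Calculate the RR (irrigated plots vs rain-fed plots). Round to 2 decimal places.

RR = 0.12000 / 0.04200 = 2.86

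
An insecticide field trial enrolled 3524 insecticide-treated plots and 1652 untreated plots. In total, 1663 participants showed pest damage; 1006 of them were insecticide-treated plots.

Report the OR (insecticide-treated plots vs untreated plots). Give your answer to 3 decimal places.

insecticide-treated plots without the outcome: 3524 − 1006 = 2518
untreated plots with the outcome: 1663 − 1006 = 657
untreated plots without the outcome: 1652 − 657 = 995
OR = (1006 × 995) / (2518 × 657) = 1000970/1654326 ≈ 0.605

0.605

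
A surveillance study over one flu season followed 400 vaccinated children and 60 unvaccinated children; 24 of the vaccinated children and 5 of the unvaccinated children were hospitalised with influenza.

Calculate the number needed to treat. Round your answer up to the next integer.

NNT ≈ 43

risk, vaccinated children = 24/400 = 0.060000
risk, unvaccinated children = 5/60 = 0.083333
absolute risk difference = 0.023333
1 / 0.023333 = 42.858 → round up → 43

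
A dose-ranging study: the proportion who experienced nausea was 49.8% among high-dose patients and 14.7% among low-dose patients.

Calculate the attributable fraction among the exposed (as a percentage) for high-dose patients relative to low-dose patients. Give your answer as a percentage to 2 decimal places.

AR% = (0.4980 − 0.1470) / 0.4980 = 0.7048 → 70.48%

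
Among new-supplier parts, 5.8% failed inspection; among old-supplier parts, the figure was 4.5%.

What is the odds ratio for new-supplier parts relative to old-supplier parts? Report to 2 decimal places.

odds, new-supplier parts = 0.05800/0.94200 = 0.06157
odds, old-supplier parts = 0.04500/0.95500 = 0.04712
OR = 0.06157 / 0.04712 = 1.31

OR ≈ 1.31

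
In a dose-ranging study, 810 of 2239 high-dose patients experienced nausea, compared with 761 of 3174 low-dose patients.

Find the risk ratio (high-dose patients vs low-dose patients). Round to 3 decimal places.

risk, high-dose patients = 810/2239 = 0.3618
risk, low-dose patients = 761/3174 = 0.2398
RR = 0.3618 / 0.2398 = 1.509

RR = 1.509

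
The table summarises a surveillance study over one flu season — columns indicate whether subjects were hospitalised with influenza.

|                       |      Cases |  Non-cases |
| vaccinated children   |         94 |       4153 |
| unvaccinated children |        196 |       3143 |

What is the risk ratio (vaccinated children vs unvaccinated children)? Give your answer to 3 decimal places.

risk, vaccinated children = 94/4247 = 0.02213
risk, unvaccinated children = 196/3339 = 0.05870
RR = 0.02213 / 0.05870 = 0.377

RR: 0.377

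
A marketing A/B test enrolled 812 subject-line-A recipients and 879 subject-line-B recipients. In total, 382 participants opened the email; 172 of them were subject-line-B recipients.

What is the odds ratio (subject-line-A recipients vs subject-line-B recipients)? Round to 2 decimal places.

subject-line-A recipients with the outcome: 382 − 172 = 210
subject-line-A recipients without the outcome: 812 − 210 = 602
subject-line-B recipients without the outcome: 879 − 172 = 707
odds, subject-line-A recipients = 210/602 = 0.3488
odds, subject-line-B recipients = 172/707 = 0.2433
OR = 0.3488 / 0.2433 = 1.43

OR: 1.43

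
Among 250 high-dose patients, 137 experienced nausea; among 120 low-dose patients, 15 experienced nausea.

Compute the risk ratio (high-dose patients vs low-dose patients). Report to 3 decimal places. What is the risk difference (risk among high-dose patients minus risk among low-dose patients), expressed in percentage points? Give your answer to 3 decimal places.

risk, high-dose patients = 137/250 = 0.5480
risk, low-dose patients = 15/120 = 0.1250
RR = 0.5480 / 0.1250 = 4.384
risk difference = 0.5480 − 0.1250 = 0.4230 → 42.300 percentage points

RR = 4.384; RD = 42.300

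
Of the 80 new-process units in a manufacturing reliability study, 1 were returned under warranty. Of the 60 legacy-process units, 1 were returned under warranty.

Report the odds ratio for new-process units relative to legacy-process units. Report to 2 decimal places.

odds, new-process units = 1/79 = 0.01266
odds, legacy-process units = 1/59 = 0.01695
OR = 0.01266 / 0.01695 = 0.75

OR = 0.75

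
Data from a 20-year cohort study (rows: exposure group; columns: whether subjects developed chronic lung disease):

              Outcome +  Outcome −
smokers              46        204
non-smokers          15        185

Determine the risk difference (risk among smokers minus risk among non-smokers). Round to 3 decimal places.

RD = 0.109

risk, smokers = 46/250 = 0.1840
risk, non-smokers = 15/200 = 0.0750
risk difference = 0.1840 − 0.0750 = 0.109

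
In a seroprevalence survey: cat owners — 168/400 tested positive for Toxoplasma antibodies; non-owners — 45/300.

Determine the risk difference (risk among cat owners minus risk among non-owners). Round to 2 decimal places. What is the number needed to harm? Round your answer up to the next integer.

RD = 0.27; NNH = 4

risk, cat owners = 168/400 = 0.4200
risk, non-owners = 45/300 = 0.1500
risk difference = 0.4200 − 0.1500 = 0.27
absolute risk difference = 0.270000
1 / 0.270000 = 3.704 → round up → 4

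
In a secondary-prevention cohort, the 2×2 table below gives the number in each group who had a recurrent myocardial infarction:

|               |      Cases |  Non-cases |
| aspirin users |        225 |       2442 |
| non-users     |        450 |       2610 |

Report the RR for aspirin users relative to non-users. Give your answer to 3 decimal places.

risk, aspirin users = 225/2667 = 0.0844
risk, non-users = 450/3060 = 0.1471
RR = 0.0844 / 0.1471 = 0.574

RR ≈ 0.574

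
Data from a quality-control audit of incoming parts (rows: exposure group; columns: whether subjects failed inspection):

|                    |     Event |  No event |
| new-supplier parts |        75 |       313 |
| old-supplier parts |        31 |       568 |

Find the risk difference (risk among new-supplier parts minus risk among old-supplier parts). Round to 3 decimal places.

risk, new-supplier parts = 75/388 = 0.1933
risk, old-supplier parts = 31/599 = 0.0518
risk difference = 0.1933 − 0.0518 = 0.142

0.142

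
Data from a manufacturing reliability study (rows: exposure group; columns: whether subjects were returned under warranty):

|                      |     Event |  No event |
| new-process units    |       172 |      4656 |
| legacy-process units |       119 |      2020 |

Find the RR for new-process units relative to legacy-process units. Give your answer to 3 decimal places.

0.640

risk, new-process units = 172/4828 = 0.03563
risk, legacy-process units = 119/2139 = 0.05563
RR = 0.03563 / 0.05563 = 0.640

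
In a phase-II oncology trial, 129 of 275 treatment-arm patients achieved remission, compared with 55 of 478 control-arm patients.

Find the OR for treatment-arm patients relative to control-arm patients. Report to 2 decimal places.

OR = 6.80

odds, treatment-arm patients = 129/146 = 0.8836
odds, control-arm patients = 55/423 = 0.1300
OR = 0.8836 / 0.1300 = 6.80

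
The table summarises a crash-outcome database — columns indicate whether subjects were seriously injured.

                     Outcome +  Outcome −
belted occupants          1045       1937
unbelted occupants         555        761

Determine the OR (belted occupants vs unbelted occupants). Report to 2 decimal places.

odds, belted occupants = 1045/1937 = 0.5395
odds, unbelted occupants = 555/761 = 0.7293
OR = 0.5395 / 0.7293 = 0.74

0.74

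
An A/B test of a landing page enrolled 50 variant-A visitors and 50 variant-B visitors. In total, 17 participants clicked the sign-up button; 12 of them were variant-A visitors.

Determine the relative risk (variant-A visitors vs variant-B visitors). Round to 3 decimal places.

variant-A visitors without the outcome: 50 − 12 = 38
variant-B visitors with the outcome: 17 − 12 = 5
variant-B visitors without the outcome: 50 − 5 = 45
risk, variant-A visitors = 12/50 = 0.2400
risk, variant-B visitors = 5/50 = 0.1000
RR = 0.2400 / 0.1000 = 2.400

RR ≈ 2.400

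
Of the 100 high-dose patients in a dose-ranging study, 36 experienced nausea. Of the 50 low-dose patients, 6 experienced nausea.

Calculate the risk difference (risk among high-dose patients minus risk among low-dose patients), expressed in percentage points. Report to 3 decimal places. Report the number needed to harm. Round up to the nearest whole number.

risk, high-dose patients = 36/100 = 0.3600
risk, low-dose patients = 6/50 = 0.1200
risk difference = 0.3600 − 0.1200 = 0.2400 → 24.000 percentage points
absolute risk difference = 0.240000
1 / 0.240000 = 4.167 → round up → 5

RD = 24.000; NNH = 5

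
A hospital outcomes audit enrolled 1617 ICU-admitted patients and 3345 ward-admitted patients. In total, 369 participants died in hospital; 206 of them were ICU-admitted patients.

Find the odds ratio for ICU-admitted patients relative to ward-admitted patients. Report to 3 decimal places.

ICU-admitted patients without the outcome: 1617 − 206 = 1411
ward-admitted patients with the outcome: 369 − 206 = 163
ward-admitted patients without the outcome: 3345 − 163 = 3182
odds, ICU-admitted patients = 206/1411 = 0.14600
odds, ward-admitted patients = 163/3182 = 0.05123
OR = 0.14600 / 0.05123 = 2.850

2.850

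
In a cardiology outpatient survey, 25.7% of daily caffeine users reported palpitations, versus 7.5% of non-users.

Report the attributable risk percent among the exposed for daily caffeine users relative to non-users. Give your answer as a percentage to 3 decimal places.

AR% = (0.2570 − 0.0750) / 0.2570 = 0.7082 → 70.817%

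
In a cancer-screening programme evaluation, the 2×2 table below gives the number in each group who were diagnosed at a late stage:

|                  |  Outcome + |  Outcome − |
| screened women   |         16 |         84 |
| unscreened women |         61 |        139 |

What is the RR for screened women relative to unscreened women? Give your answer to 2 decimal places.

risk, screened women = 16/100 = 0.1600
risk, unscreened women = 61/200 = 0.3050
RR = 0.1600 / 0.3050 = 0.52

0.52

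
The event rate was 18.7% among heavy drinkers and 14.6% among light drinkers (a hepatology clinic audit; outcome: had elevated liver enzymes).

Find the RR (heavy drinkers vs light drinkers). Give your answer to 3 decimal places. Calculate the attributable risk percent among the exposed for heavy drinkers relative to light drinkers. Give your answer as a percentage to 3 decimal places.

RR = 1.281; AR% = 21.925%

RR = 0.1870 / 0.1460 = 1.281
AR% = (0.1870 − 0.1460) / 0.1870 = 0.2193 → 21.925%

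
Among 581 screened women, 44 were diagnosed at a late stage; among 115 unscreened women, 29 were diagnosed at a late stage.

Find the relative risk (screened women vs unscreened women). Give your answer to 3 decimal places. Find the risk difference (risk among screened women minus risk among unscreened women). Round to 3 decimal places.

RR = 0.300; RD = -0.176

risk, screened women = 44/581 = 0.0757
risk, unscreened women = 29/115 = 0.2522
RR = 0.0757 / 0.2522 = 0.300
risk difference = 0.0757 − 0.2522 = -0.176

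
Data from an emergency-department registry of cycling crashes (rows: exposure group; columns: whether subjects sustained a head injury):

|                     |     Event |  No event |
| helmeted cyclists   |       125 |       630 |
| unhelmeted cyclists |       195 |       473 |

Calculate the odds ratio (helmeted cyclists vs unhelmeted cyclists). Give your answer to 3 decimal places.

OR = (125 × 473) / (630 × 195) = 59125/122850 ≈ 0.481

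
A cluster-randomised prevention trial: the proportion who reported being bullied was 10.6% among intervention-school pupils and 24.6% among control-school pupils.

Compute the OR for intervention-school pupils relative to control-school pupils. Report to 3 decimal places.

odds, intervention-school pupils = 0.1060/0.8940 = 0.1186
odds, control-school pupils = 0.2460/0.7540 = 0.3263
OR = 0.1186 / 0.3263 = 0.363

OR ≈ 0.363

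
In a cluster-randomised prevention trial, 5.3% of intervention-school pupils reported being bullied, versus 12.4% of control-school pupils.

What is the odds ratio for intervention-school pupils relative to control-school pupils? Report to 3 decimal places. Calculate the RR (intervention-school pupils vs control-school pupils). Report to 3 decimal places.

odds, intervention-school pupils = 0.0530/0.9470 = 0.0560
odds, control-school pupils = 0.1240/0.8760 = 0.1416
OR = 0.0560 / 0.1416 = 0.395
RR = 0.0530 / 0.1240 = 0.427

OR = 0.395; RR = 0.427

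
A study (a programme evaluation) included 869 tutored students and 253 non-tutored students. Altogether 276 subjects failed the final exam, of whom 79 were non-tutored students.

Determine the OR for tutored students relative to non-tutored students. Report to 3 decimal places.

tutored students with the outcome: 276 − 79 = 197
tutored students without the outcome: 869 − 197 = 672
non-tutored students without the outcome: 253 − 79 = 174
odds, tutored students = 197/672 = 0.2932
odds, non-tutored students = 79/174 = 0.4540
OR = 0.2932 / 0.4540 = 0.646

0.646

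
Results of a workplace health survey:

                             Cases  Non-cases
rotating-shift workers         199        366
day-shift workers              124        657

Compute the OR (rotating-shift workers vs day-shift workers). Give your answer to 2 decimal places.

odds, rotating-shift workers = 199/366 = 0.5437
odds, day-shift workers = 124/657 = 0.1887
OR = 0.5437 / 0.1887 = 2.88

2.88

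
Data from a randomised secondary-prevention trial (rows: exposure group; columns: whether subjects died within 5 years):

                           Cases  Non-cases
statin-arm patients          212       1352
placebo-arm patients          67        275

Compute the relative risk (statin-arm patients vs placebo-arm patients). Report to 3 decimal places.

risk, statin-arm patients = 212/1564 = 0.1355
risk, placebo-arm patients = 67/342 = 0.1959
RR = 0.1355 / 0.1959 = 0.692

RR: 0.692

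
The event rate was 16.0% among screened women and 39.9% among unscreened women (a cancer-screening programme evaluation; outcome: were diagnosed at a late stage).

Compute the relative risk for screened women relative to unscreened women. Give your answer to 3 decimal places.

RR = 0.1600 / 0.3990 = 0.401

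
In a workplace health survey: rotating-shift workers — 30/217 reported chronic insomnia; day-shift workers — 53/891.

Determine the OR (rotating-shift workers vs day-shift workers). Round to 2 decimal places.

odds, rotating-shift workers = 30/187 = 0.1604
odds, day-shift workers = 53/838 = 0.0632
OR = 0.1604 / 0.0632 = 2.54

OR = 2.54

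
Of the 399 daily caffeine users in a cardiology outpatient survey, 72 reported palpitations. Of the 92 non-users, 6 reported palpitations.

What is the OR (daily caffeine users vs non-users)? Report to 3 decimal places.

OR = (72 × 86) / (327 × 6) = 6192/1962 ≈ 3.156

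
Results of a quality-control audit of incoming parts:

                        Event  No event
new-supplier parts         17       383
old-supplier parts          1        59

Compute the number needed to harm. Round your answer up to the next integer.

risk, new-supplier parts = 17/400 = 0.042500
risk, old-supplier parts = 1/60 = 0.016667
absolute risk difference = 0.025833
1 / 0.025833 = 38.710 → round up → 39

NNH ≈ 39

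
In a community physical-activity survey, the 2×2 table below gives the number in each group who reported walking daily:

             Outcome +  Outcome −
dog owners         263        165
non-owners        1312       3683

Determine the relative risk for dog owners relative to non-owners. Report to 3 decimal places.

risk, dog owners = 263/428 = 0.6145
risk, non-owners = 1312/4995 = 0.2627
RR = 0.6145 / 0.2627 = 2.339

RR: 2.339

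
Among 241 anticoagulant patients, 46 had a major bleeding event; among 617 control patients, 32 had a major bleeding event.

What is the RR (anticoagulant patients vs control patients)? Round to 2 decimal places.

3.68

risk, anticoagulant patients = 46/241 = 0.1909
risk, control patients = 32/617 = 0.0519
RR = 0.1909 / 0.0519 = 3.68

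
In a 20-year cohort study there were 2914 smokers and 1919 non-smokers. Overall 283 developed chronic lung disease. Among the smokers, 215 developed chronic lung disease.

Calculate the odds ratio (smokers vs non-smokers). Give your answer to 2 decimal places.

smokers without the outcome: 2914 − 215 = 2699
non-smokers with the outcome: 283 − 215 = 68
non-smokers without the outcome: 1919 − 68 = 1851
odds, smokers = 215/2699 = 0.07966
odds, non-smokers = 68/1851 = 0.03674
OR = 0.07966 / 0.03674 = 2.17

2.17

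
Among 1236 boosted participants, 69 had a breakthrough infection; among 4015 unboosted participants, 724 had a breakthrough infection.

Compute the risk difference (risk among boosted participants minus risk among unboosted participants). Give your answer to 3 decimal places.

-0.124

risk, boosted participants = 69/1236 = 0.0558
risk, unboosted participants = 724/4015 = 0.1803
risk difference = 0.0558 − 0.1803 = -0.124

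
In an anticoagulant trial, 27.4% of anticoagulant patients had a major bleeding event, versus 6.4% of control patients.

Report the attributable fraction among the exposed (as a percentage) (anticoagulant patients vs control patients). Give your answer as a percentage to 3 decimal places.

AR% = (0.2740 − 0.0640) / 0.2740 = 0.7664 → 76.642%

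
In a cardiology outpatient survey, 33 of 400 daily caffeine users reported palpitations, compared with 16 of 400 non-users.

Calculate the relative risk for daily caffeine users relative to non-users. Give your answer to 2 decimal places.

2.06

risk, daily caffeine users = 33/400 = 0.08250
risk, non-users = 16/400 = 0.04000
RR = 0.08250 / 0.04000 = 2.06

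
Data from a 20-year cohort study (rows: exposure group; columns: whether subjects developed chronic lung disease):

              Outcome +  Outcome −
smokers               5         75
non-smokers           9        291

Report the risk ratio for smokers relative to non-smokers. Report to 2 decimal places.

2.08

risk, smokers = 5/80 = 0.06250
risk, non-smokers = 9/300 = 0.03000
RR = 0.06250 / 0.03000 = 2.08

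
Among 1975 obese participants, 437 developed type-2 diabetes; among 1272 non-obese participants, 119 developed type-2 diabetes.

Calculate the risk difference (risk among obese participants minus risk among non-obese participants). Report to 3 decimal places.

risk, obese participants = 437/1975 = 0.2213
risk, non-obese participants = 119/1272 = 0.0936
risk difference = 0.2213 − 0.0936 = 0.128

0.128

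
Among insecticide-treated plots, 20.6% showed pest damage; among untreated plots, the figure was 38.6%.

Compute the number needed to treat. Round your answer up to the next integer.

absolute risk difference = 0.180000
1 / 0.180000 = 5.556 → round up → 6

6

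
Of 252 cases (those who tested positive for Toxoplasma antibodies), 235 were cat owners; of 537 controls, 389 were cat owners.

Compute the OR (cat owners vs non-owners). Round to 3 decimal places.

OR = (235 × 148) / (389 × 17) = 34780/6613 ≈ 5.259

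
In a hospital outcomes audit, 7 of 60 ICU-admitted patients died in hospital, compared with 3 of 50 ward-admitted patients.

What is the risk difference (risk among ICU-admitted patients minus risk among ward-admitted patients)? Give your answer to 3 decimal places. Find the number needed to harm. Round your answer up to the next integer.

risk, ICU-admitted patients = 7/60 = 0.1167
risk, ward-admitted patients = 3/50 = 0.0600
risk difference = 0.1167 − 0.0600 = 0.057
absolute risk difference = 0.056667
1 / 0.056667 = 17.647 → round up → 18

RD = 0.057; NNH = 18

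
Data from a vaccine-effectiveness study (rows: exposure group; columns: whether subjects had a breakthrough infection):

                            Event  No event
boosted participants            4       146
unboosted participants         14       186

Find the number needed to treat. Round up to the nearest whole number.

24

risk, boosted participants = 4/150 = 0.026667
risk, unboosted participants = 14/200 = 0.070000
absolute risk difference = 0.043333
1 / 0.043333 = 23.077 → round up → 24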